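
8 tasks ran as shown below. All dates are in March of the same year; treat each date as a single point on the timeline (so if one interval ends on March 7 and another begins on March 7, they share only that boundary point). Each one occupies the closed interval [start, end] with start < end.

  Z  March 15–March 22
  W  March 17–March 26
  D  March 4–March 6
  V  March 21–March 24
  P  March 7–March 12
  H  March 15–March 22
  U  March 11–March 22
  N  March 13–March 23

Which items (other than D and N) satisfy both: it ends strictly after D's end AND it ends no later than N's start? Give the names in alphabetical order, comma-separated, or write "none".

Conditions: its end is strictly after D's end (X.end > March 6) AND its end is no later than N's start (X.end <= March 13).
H: end March 22 > March 6? ✓; end March 22 <= March 13? ✗ → no.
P: end March 12 > March 6? ✓; end March 12 <= March 13? ✓ → yes.
U: end March 22 > March 6? ✓; end March 22 <= March 13? ✗ → no.
V: end March 24 > March 6? ✓; end March 24 <= March 13? ✗ → no.
W: end March 26 > March 6? ✓; end March 26 <= March 13? ✗ → no.
Z: end March 22 > March 6? ✓; end March 22 <= March 13? ✗ → no.
Result: P.

P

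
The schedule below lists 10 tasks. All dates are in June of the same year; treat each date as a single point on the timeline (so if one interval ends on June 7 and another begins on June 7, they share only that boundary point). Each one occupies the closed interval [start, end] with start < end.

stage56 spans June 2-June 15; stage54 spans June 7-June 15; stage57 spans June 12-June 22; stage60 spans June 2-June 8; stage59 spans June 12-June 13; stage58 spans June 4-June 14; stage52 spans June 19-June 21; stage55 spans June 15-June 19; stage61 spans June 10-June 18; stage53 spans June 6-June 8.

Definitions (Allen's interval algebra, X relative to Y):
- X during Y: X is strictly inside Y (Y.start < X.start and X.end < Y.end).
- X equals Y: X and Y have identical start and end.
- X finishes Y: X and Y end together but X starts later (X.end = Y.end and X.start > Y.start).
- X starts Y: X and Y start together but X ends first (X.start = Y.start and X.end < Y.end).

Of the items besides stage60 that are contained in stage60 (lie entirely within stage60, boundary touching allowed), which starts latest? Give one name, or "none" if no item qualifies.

stage53

Target stage60 = [June 2, June 8].
stage52 [June 19, June 21] → after → excluded.
stage53 [June 6, June 8] → finishes → candidate.
stage54 [June 7, June 15] → overlapped-by → excluded.
stage55 [June 15, June 19] → after → excluded.
stage56 [June 2, June 15] → started-by → excluded.
stage57 [June 12, June 22] → after → excluded.
stage58 [June 4, June 14] → overlapped-by → excluded.
stage59 [June 12, June 13] → after → excluded.
stage61 [June 10, June 18] → after → excluded.
Among candidates, latest start is June 6 → stage53.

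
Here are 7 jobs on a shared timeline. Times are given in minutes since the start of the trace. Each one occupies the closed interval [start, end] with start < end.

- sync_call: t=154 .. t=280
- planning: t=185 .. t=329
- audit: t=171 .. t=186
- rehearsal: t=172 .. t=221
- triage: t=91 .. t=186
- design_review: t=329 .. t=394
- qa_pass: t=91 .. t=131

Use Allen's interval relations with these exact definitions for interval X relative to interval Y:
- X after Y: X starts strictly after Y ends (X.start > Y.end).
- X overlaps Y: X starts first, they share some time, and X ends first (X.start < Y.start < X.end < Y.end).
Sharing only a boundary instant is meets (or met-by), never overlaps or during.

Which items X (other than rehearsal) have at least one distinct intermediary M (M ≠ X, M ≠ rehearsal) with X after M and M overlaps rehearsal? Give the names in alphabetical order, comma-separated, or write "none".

Target rehearsal = [t=172, t=221].
Intermediaries M with M overlaps rehearsal: audit, triage.
Via audit — items with X after audit: design_review.
Via triage — items with X after triage: design_review.
Union: design_review.

design_review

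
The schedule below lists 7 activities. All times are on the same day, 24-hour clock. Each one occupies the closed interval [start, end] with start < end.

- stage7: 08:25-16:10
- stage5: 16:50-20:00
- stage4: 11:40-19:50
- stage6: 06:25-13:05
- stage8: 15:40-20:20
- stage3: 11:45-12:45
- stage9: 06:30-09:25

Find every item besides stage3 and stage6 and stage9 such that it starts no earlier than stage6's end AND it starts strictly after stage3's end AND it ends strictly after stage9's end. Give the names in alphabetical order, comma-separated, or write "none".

stage5, stage8

Conditions: its start is no earlier than stage6's end (X.start >= 13:05) AND its start is strictly after stage3's end (X.start > 12:45) AND its end is strictly after stage9's end (X.end > 09:25).
stage4: start 11:40 >= 13:05? ✗; start 11:40 > 12:45? ✗; end 19:50 > 09:25? ✓ → no.
stage5: start 16:50 >= 13:05? ✓; start 16:50 > 12:45? ✓; end 20:00 > 09:25? ✓ → yes.
stage7: start 08:25 >= 13:05? ✗; start 08:25 > 12:45? ✗; end 16:10 > 09:25? ✓ → no.
stage8: start 15:40 >= 13:05? ✓; start 15:40 > 12:45? ✓; end 20:20 > 09:25? ✓ → yes.
Result: stage5, stage8.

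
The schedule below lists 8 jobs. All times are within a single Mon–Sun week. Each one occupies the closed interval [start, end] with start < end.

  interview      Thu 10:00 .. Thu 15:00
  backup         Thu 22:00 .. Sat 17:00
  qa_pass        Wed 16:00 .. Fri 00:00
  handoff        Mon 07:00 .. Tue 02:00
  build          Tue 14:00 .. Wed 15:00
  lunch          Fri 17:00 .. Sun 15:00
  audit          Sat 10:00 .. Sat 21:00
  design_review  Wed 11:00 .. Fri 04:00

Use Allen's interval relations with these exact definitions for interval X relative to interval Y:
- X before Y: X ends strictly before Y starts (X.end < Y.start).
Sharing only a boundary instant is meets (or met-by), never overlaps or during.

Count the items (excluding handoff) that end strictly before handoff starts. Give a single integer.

Target handoff = [Mon 07:00, Tue 02:00].
audit [Sat 10:00, Sat 21:00] → after → no.
backup [Thu 22:00, Sat 17:00] → after → no.
build [Tue 14:00, Wed 15:00] → after → no.
design_review [Wed 11:00, Fri 04:00] → after → no.
interview [Thu 10:00, Thu 15:00] → after → no.
lunch [Fri 17:00, Sun 15:00] → after → no.
qa_pass [Wed 16:00, Fri 00:00] → after → no.
Total: 0.

0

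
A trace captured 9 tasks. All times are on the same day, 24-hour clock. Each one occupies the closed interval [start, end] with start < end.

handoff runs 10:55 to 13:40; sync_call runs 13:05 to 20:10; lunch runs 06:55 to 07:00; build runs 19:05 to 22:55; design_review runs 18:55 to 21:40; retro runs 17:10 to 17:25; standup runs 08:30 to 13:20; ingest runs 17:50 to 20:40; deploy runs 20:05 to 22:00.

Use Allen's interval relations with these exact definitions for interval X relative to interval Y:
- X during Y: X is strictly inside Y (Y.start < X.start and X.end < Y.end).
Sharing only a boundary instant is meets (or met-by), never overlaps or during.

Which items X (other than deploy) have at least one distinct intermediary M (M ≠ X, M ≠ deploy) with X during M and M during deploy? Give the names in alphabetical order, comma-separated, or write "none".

Target deploy = [20:05, 22:00].
Intermediaries M with M during deploy: none.
Union: none.

none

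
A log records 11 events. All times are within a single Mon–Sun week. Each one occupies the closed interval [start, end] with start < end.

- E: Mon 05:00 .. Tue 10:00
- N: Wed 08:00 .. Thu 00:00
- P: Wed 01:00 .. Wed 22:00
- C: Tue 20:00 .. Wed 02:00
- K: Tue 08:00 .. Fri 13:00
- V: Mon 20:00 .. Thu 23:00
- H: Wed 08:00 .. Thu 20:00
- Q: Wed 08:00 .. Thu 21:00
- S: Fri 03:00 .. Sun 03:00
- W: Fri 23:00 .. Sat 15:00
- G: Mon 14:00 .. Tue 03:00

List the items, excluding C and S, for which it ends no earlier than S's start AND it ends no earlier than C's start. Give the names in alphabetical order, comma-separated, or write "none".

Conditions: its end is no earlier than S's start (X.end >= Fri 03:00) AND its end is no earlier than C's start (X.end >= Tue 20:00).
E: end Tue 10:00 >= Fri 03:00? ✗; end Tue 10:00 >= Tue 20:00? ✗ → no.
G: end Tue 03:00 >= Fri 03:00? ✗; end Tue 03:00 >= Tue 20:00? ✗ → no.
H: end Thu 20:00 >= Fri 03:00? ✗; end Thu 20:00 >= Tue 20:00? ✓ → no.
K: end Fri 13:00 >= Fri 03:00? ✓; end Fri 13:00 >= Tue 20:00? ✓ → yes.
N: end Thu 00:00 >= Fri 03:00? ✗; end Thu 00:00 >= Tue 20:00? ✓ → no.
P: end Wed 22:00 >= Fri 03:00? ✗; end Wed 22:00 >= Tue 20:00? ✓ → no.
Q: end Thu 21:00 >= Fri 03:00? ✗; end Thu 21:00 >= Tue 20:00? ✓ → no.
V: end Thu 23:00 >= Fri 03:00? ✗; end Thu 23:00 >= Tue 20:00? ✓ → no.
W: end Sat 15:00 >= Fri 03:00? ✓; end Sat 15:00 >= Tue 20:00? ✓ → yes.
Result: K, W.

K, W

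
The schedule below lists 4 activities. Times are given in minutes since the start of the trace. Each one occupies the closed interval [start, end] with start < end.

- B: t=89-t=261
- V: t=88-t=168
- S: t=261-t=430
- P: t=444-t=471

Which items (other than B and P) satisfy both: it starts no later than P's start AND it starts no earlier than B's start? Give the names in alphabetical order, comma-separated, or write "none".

S

Conditions: its start is no later than P's start (X.start <= t=444) AND its start is no earlier than B's start (X.start >= t=89).
S: start t=261 <= t=444? ✓; start t=261 >= t=89? ✓ → yes.
V: start t=88 <= t=444? ✓; start t=88 >= t=89? ✗ → no.
Result: S.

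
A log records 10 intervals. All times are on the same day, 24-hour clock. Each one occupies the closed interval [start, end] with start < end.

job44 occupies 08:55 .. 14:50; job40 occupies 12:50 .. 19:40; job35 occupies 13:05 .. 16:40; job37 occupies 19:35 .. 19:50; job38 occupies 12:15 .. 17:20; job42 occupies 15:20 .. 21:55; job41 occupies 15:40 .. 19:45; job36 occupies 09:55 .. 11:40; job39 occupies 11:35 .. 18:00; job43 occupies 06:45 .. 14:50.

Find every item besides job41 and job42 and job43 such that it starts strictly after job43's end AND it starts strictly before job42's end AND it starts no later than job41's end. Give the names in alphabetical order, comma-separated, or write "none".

Conditions: its start is strictly after job43's end (X.start > 14:50) AND its start is strictly before job42's end (X.start < 21:55) AND its start is no later than job41's end (X.start <= 19:45).
job35: start 13:05 > 14:50? ✗; start 13:05 < 21:55? ✓; start 13:05 <= 19:45? ✓ → no.
job36: start 09:55 > 14:50? ✗; start 09:55 < 21:55? ✓; start 09:55 <= 19:45? ✓ → no.
job37: start 19:35 > 14:50? ✓; start 19:35 < 21:55? ✓; start 19:35 <= 19:45? ✓ → yes.
job38: start 12:15 > 14:50? ✗; start 12:15 < 21:55? ✓; start 12:15 <= 19:45? ✓ → no.
job39: start 11:35 > 14:50? ✗; start 11:35 < 21:55? ✓; start 11:35 <= 19:45? ✓ → no.
job40: start 12:50 > 14:50? ✗; start 12:50 < 21:55? ✓; start 12:50 <= 19:45? ✓ → no.
job44: start 08:55 > 14:50? ✗; start 08:55 < 21:55? ✓; start 08:55 <= 19:45? ✓ → no.
Result: job37.

job37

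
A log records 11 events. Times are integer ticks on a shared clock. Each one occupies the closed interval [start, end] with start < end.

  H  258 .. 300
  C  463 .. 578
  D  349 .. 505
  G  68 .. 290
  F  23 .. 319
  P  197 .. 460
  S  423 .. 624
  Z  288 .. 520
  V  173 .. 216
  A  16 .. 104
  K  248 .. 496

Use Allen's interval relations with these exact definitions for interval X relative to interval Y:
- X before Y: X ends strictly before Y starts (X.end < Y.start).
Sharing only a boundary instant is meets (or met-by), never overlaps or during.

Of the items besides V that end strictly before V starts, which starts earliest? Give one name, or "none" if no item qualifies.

Target V = [173, 216].
A [16, 104] → before → candidate.
C [463, 578] → after → excluded.
D [349, 505] → after → excluded.
F [23, 319] → contains → excluded.
G [68, 290] → contains → excluded.
H [258, 300] → after → excluded.
K [248, 496] → after → excluded.
P [197, 460] → overlapped-by → excluded.
S [423, 624] → after → excluded.
Z [288, 520] → after → excluded.
Among candidates, earliest start is 16 → A.

A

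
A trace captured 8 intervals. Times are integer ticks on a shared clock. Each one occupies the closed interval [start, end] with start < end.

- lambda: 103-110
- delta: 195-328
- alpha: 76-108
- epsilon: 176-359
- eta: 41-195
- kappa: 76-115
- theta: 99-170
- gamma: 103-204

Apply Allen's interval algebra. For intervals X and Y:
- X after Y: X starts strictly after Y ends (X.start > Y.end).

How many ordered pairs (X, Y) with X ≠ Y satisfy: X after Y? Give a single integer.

8

Checking all 56 ordered pairs for relation 'after'; matching pairs in alphabetical order:
(delta, alpha): delta after alpha ✓
(delta, kappa): delta after kappa ✓
(delta, lambda): delta after lambda ✓
(delta, theta): delta after theta ✓
(epsilon, alpha): epsilon after alpha ✓
(epsilon, kappa): epsilon after kappa ✓
(epsilon, lambda): epsilon after lambda ✓
(epsilon, theta): epsilon after theta ✓
Count: 8.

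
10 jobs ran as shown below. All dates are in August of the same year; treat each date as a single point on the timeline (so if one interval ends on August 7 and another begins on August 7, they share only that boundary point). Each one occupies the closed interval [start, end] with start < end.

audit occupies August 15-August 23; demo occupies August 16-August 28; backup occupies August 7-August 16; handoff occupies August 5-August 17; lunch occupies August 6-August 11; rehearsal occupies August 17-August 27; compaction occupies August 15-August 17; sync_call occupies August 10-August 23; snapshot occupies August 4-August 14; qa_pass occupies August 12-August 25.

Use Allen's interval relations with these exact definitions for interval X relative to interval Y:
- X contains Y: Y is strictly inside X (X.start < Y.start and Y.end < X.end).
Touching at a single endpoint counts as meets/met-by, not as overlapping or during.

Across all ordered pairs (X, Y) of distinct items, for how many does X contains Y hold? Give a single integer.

7

Checking all 90 ordered pairs for relation 'contains'; matching pairs in alphabetical order:
(demo, rehearsal): demo contains rehearsal ✓
(handoff, backup): handoff contains backup ✓
(handoff, lunch): handoff contains lunch ✓
(qa_pass, audit): qa_pass contains audit ✓
(qa_pass, compaction): qa_pass contains compaction ✓
(snapshot, lunch): snapshot contains lunch ✓
(sync_call, compaction): sync_call contains compaction ✓
Count: 7.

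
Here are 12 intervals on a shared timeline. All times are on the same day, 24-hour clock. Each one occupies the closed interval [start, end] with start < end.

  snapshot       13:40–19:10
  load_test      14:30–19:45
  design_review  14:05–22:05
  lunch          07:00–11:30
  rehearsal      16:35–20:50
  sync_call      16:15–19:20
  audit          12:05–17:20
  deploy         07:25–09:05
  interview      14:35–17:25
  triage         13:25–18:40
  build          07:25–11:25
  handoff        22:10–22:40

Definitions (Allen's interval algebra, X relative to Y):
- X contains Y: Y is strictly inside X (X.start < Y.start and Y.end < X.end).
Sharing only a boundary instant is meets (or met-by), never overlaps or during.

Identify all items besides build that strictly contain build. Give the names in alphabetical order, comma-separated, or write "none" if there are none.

Target build = [07:25, 11:25].
audit [12:05, 17:20] → after → no.
deploy [07:25, 09:05] → starts → no.
design_review [14:05, 22:05] → after → no.
handoff [22:10, 22:40] → after → no.
interview [14:35, 17:25] → after → no.
load_test [14:30, 19:45] → after → no.
lunch [07:00, 11:30] → contains → yes.
rehearsal [16:35, 20:50] → after → no.
snapshot [13:40, 19:10] → after → no.
sync_call [16:15, 19:20] → after → no.
triage [13:25, 18:40] → after → no.
Result: lunch.

lunch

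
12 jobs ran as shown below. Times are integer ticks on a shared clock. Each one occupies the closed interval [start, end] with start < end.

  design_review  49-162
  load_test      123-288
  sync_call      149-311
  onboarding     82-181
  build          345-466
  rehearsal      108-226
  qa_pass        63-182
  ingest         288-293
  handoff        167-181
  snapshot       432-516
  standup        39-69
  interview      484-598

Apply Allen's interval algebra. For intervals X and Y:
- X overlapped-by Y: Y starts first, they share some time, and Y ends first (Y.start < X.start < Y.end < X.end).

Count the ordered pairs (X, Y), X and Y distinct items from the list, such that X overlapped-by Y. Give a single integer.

18

Checking all 132 ordered pairs for relation 'overlapped-by'; matching pairs in alphabetical order:
(design_review, standup): design_review overlapped-by standup ✓
(interview, snapshot): interview overlapped-by snapshot ✓
(load_test, design_review): load_test overlapped-by design_review ✓
(load_test, onboarding): load_test overlapped-by onboarding ✓
(load_test, qa_pass): load_test overlapped-by qa_pass ✓
(load_test, rehearsal): load_test overlapped-by rehearsal ✓
(onboarding, design_review): onboarding overlapped-by design_review ✓
(qa_pass, design_review): qa_pass overlapped-by design_review ✓
(qa_pass, standup): qa_pass overlapped-by standup ✓
(rehearsal, design_review): rehearsal overlapped-by design_review ✓
(rehearsal, onboarding): rehearsal overlapped-by onboarding ✓
(rehearsal, qa_pass): rehearsal overlapped-by qa_pass ✓
(snapshot, build): snapshot overlapped-by build ✓
(sync_call, design_review): sync_call overlapped-by design_review ✓
(sync_call, load_test): sync_call overlapped-by load_test ✓
(sync_call, onboarding): sync_call overlapped-by onboarding ✓
(sync_call, qa_pass): sync_call overlapped-by qa_pass ✓
(sync_call, rehearsal): sync_call overlapped-by rehearsal ✓
Count: 18.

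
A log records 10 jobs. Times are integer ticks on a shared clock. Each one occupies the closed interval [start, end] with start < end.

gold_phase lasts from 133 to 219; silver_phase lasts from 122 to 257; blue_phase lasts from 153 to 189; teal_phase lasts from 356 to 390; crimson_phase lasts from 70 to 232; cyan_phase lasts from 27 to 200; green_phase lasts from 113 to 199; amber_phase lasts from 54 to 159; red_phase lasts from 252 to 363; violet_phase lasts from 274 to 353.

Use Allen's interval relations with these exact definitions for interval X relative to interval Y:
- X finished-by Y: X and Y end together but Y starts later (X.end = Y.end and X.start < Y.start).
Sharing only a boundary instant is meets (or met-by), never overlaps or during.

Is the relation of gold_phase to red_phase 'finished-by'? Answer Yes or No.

No

gold_phase = [133, 219], red_phase = [252, 363].
Actual relation of gold_phase to red_phase: before.
Asked whether 'finished-by' holds → No.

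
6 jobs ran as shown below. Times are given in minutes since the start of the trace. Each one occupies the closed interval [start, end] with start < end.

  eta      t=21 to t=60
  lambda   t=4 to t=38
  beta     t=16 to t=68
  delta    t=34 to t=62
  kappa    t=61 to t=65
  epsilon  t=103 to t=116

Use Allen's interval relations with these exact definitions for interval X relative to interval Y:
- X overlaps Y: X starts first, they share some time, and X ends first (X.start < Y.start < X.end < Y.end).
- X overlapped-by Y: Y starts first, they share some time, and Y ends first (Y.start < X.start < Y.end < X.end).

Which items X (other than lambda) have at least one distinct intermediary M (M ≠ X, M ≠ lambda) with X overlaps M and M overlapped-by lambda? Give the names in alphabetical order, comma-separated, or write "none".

eta

Target lambda = [t=4, t=38].
Intermediaries M with M overlapped-by lambda: beta, delta, eta.
Via beta — items with X overlaps beta: none.
Via delta — items with X overlaps delta: eta.
Via eta — items with X overlaps eta: none.
Union: eta.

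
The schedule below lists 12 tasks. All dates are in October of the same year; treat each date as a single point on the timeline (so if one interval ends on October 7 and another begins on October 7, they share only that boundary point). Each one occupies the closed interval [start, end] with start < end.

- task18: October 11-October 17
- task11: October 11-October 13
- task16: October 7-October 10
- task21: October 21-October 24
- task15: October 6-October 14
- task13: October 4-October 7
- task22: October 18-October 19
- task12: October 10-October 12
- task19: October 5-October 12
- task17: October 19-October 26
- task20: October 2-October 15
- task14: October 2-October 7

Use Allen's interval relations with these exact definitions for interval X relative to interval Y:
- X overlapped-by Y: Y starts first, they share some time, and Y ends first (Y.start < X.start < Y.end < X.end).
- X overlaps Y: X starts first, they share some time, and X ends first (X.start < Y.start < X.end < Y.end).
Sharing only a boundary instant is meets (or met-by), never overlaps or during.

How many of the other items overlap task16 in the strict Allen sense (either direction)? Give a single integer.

0

Target task16 = [October 7, October 10].
task11 [October 11, October 13] → after → no.
task12 [October 10, October 12] → met-by → no.
task13 [October 4, October 7] → meets → no.
task14 [October 2, October 7] → meets → no.
task15 [October 6, October 14] → contains → no.
task17 [October 19, October 26] → after → no.
task18 [October 11, October 17] → after → no.
task19 [October 5, October 12] → contains → no.
task20 [October 2, October 15] → contains → no.
task21 [October 21, October 24] → after → no.
task22 [October 18, October 19] → after → no.
Total: 0.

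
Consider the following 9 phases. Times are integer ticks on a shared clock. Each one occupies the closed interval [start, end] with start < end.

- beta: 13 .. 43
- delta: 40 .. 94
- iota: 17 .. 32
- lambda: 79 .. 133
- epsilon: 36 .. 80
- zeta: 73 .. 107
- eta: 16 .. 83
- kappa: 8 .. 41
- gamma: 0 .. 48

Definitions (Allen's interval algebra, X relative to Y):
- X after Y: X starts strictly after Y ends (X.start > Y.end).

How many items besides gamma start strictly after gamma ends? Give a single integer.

Target gamma = [0, 48].
beta [13, 43] → during → no.
delta [40, 94] → overlapped-by → no.
epsilon [36, 80] → overlapped-by → no.
eta [16, 83] → overlapped-by → no.
iota [17, 32] → during → no.
kappa [8, 41] → during → no.
lambda [79, 133] → after → counts.
zeta [73, 107] → after → counts.
Total: 2.

2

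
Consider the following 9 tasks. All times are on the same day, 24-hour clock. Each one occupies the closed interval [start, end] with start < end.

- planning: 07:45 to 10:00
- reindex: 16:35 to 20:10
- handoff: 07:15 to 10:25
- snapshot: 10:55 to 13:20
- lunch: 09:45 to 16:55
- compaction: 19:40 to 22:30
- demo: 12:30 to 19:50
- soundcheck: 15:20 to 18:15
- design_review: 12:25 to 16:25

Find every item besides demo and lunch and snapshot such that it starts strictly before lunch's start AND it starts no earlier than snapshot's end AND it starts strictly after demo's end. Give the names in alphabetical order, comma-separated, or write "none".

none

Conditions: its start is strictly before lunch's start (X.start < 09:45) AND its start is no earlier than snapshot's end (X.start >= 13:20) AND its start is strictly after demo's end (X.start > 19:50).
compaction: start 19:40 < 09:45? ✗; start 19:40 >= 13:20? ✓; start 19:40 > 19:50? ✗ → no.
design_review: start 12:25 < 09:45? ✗; start 12:25 >= 13:20? ✗; start 12:25 > 19:50? ✗ → no.
handoff: start 07:15 < 09:45? ✓; start 07:15 >= 13:20? ✗; start 07:15 > 19:50? ✗ → no.
planning: start 07:45 < 09:45? ✓; start 07:45 >= 13:20? ✗; start 07:45 > 19:50? ✗ → no.
reindex: start 16:35 < 09:45? ✗; start 16:35 >= 13:20? ✓; start 16:35 > 19:50? ✗ → no.
soundcheck: start 15:20 < 09:45? ✗; start 15:20 >= 13:20? ✓; start 15:20 > 19:50? ✗ → no.
Result: none.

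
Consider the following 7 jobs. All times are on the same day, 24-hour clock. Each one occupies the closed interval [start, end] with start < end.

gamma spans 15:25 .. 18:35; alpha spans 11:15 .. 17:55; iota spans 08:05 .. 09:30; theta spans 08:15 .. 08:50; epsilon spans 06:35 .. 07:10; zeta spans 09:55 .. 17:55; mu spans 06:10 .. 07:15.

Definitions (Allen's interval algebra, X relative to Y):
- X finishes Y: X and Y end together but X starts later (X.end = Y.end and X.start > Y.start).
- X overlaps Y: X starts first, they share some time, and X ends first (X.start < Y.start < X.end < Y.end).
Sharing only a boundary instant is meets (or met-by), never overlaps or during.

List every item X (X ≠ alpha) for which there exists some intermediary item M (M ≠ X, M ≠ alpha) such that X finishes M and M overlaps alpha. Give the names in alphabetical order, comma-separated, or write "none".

none

Target alpha = [11:15, 17:55].
Intermediaries M with M overlaps alpha: none.
Union: none.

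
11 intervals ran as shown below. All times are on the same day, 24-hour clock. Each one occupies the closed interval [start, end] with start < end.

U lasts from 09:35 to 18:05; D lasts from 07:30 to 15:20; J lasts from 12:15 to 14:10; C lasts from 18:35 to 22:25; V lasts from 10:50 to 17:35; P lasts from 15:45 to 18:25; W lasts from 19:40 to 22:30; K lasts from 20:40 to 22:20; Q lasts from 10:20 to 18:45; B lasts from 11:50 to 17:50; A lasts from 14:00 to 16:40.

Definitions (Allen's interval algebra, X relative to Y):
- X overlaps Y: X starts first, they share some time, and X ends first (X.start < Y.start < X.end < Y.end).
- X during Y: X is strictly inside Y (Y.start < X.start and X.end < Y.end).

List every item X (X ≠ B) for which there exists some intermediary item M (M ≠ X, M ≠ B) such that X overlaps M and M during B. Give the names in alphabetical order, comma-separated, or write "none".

Target B = [11:50, 17:50].
Intermediaries M with M during B: A, J.
Via A — items with X overlaps A: D, J.
Via J — items with X overlaps J: none.
Union: D, J.

D, J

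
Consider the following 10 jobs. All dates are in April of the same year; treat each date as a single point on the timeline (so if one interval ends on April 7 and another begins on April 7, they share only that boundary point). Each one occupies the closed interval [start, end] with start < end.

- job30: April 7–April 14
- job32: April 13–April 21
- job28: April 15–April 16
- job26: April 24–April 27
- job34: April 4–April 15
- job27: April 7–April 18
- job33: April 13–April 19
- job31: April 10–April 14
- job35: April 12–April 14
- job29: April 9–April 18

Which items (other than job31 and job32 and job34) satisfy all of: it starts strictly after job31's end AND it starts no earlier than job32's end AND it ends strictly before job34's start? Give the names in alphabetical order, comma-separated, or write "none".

Conditions: its start is strictly after job31's end (X.start > April 14) AND its start is no earlier than job32's end (X.start >= April 21) AND its end is strictly before job34's start (X.end < April 4).
job26: start April 24 > April 14? ✓; start April 24 >= April 21? ✓; end April 27 < April 4? ✗ → no.
job27: start April 7 > April 14? ✗; start April 7 >= April 21? ✗; end April 18 < April 4? ✗ → no.
job28: start April 15 > April 14? ✓; start April 15 >= April 21? ✗; end April 16 < April 4? ✗ → no.
job29: start April 9 > April 14? ✗; start April 9 >= April 21? ✗; end April 18 < April 4? ✗ → no.
job30: start April 7 > April 14? ✗; start April 7 >= April 21? ✗; end April 14 < April 4? ✗ → no.
job33: start April 13 > April 14? ✗; start April 13 >= April 21? ✗; end April 19 < April 4? ✗ → no.
job35: start April 12 > April 14? ✗; start April 12 >= April 21? ✗; end April 14 < April 4? ✗ → no.
Result: none.

none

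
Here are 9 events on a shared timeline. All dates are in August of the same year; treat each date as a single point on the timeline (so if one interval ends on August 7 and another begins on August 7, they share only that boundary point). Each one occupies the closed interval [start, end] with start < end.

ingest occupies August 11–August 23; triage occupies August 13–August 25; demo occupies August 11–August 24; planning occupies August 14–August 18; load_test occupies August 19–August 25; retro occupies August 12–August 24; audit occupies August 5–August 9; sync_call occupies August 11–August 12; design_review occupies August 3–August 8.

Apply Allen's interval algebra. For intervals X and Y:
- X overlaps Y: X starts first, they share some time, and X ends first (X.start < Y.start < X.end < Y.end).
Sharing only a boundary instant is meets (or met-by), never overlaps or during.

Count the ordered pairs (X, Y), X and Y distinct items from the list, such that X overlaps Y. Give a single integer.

Checking all 72 ordered pairs for relation 'overlaps'; matching pairs in alphabetical order:
(demo, load_test): demo overlaps load_test ✓
(demo, triage): demo overlaps triage ✓
(design_review, audit): design_review overlaps audit ✓
(ingest, load_test): ingest overlaps load_test ✓
(ingest, retro): ingest overlaps retro ✓
(ingest, triage): ingest overlaps triage ✓
(retro, load_test): retro overlaps load_test ✓
(retro, triage): retro overlaps triage ✓
Count: 8.

8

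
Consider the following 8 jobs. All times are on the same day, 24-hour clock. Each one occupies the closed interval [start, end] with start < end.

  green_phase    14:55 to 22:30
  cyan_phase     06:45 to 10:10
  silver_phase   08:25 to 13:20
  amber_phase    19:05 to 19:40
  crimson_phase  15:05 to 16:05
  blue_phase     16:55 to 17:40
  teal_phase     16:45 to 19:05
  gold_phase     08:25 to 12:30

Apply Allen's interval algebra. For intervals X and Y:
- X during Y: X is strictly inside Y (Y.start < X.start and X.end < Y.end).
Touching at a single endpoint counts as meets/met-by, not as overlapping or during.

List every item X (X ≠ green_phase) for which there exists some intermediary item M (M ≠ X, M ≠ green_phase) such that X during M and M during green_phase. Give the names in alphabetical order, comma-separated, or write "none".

Target green_phase = [14:55, 22:30].
Intermediaries M with M during green_phase: amber_phase, blue_phase, crimson_phase, teal_phase.
Via amber_phase — items with X during amber_phase: none.
Via blue_phase — items with X during blue_phase: none.
Via crimson_phase — items with X during crimson_phase: none.
Via teal_phase — items with X during teal_phase: blue_phase.
Union: blue_phase.

blue_phase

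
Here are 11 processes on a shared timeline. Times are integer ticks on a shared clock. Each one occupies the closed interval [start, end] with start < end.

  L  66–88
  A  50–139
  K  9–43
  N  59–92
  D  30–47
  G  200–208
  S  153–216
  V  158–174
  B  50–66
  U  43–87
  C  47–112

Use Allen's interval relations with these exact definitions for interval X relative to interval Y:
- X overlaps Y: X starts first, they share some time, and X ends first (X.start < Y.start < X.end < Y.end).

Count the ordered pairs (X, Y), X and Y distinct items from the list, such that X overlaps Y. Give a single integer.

8

Checking all 110 ordered pairs for relation 'overlaps'; matching pairs in alphabetical order:
(B, N): B overlaps N ✓
(C, A): C overlaps A ✓
(D, U): D overlaps U ✓
(K, D): K overlaps D ✓
(U, A): U overlaps A ✓
(U, C): U overlaps C ✓
(U, L): U overlaps L ✓
(U, N): U overlaps N ✓
Count: 8.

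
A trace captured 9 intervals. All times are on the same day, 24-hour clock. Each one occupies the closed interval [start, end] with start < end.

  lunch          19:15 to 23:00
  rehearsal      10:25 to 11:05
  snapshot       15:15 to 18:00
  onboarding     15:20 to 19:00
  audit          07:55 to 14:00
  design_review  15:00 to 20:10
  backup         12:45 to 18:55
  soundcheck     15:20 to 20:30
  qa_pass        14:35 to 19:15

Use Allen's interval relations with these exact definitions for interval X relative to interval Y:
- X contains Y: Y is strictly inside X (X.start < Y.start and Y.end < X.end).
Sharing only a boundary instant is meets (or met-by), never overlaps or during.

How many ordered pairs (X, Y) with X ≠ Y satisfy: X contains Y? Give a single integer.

6

Checking all 72 ordered pairs for relation 'contains'; matching pairs in alphabetical order:
(audit, rehearsal): audit contains rehearsal ✓
(backup, snapshot): backup contains snapshot ✓
(design_review, onboarding): design_review contains onboarding ✓
(design_review, snapshot): design_review contains snapshot ✓
(qa_pass, onboarding): qa_pass contains onboarding ✓
(qa_pass, snapshot): qa_pass contains snapshot ✓
Count: 6.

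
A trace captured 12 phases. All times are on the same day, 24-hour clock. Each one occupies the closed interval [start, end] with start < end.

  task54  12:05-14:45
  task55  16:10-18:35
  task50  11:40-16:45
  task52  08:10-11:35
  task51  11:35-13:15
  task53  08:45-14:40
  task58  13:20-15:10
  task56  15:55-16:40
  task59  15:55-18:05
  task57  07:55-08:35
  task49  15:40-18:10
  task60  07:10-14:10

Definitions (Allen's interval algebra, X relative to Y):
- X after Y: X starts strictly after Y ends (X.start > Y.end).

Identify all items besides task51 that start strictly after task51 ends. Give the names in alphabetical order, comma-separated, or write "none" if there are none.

Target task51 = [11:35, 13:15].
task49 [15:40, 18:10] → after → yes.
task50 [11:40, 16:45] → overlapped-by → no.
task52 [08:10, 11:35] → meets → no.
task53 [08:45, 14:40] → contains → no.
task54 [12:05, 14:45] → overlapped-by → no.
task55 [16:10, 18:35] → after → yes.
task56 [15:55, 16:40] → after → yes.
task57 [07:55, 08:35] → before → no.
task58 [13:20, 15:10] → after → yes.
task59 [15:55, 18:05] → after → yes.
task60 [07:10, 14:10] → contains → no.
Result: task49, task55, task56, task58, task59.

task49, task55, task56, task58, task59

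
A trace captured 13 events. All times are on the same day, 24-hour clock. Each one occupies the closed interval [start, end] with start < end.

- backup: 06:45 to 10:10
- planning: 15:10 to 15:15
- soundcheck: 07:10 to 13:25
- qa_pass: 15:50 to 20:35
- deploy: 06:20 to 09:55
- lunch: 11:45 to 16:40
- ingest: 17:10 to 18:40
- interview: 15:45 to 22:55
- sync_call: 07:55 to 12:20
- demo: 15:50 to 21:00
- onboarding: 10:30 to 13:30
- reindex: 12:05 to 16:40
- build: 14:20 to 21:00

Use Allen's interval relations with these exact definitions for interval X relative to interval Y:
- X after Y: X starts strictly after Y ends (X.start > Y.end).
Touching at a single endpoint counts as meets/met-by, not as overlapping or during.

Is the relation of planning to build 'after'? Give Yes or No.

No

planning = [15:10, 15:15], build = [14:20, 21:00].
Actual relation of planning to build: during.
Asked whether 'after' holds → No.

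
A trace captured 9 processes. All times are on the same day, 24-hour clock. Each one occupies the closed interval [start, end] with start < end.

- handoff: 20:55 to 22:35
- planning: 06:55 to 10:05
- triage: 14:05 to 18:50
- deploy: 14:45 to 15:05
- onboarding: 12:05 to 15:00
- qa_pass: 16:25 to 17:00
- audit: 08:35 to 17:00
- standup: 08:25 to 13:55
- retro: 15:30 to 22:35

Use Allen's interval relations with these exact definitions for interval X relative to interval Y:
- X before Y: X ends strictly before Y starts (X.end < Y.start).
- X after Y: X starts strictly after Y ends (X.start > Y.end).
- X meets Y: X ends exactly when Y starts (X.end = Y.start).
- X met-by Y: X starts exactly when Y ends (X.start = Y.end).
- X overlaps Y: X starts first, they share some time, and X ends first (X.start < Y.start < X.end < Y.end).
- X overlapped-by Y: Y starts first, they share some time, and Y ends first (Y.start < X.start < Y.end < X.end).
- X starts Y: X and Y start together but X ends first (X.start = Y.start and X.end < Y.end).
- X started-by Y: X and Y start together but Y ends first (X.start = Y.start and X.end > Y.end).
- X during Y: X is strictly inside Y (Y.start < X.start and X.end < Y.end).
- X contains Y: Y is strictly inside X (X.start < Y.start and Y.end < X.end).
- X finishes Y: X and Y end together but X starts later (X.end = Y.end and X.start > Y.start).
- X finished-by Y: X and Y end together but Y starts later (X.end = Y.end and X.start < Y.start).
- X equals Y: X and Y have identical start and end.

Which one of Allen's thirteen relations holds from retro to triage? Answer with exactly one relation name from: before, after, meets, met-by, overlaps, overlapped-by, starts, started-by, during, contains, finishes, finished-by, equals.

overlapped-by

retro = [15:30, 22:35]; triage = [14:05, 18:50].
Compare endpoints: retro.start > triage.start, retro.start < triage.end, retro.end > triage.start, retro.end > triage.end.
That pattern is 'overlapped-by'.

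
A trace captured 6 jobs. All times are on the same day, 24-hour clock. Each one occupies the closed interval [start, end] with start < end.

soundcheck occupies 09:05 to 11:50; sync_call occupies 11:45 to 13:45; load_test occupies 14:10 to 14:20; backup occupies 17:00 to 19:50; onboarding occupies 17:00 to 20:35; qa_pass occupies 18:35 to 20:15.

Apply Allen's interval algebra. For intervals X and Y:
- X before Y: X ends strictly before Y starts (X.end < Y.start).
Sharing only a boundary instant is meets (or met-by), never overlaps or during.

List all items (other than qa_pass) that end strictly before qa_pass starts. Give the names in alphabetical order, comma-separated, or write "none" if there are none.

load_test, soundcheck, sync_call

Target qa_pass = [18:35, 20:15].
backup [17:00, 19:50] → overlaps → no.
load_test [14:10, 14:20] → before → yes.
onboarding [17:00, 20:35] → contains → no.
soundcheck [09:05, 11:50] → before → yes.
sync_call [11:45, 13:45] → before → yes.
Result: load_test, soundcheck, sync_call.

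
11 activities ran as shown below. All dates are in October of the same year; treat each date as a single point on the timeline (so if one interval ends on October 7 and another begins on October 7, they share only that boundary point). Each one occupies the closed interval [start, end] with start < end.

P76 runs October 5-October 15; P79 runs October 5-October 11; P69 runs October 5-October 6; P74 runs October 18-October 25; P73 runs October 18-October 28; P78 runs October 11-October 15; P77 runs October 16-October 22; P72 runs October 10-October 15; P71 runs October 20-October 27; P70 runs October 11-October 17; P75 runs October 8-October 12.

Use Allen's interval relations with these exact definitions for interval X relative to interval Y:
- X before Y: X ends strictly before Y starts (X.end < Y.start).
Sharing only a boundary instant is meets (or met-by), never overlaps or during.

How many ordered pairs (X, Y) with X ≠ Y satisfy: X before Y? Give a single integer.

Checking all 110 ordered pairs for relation 'before'; matching pairs in alphabetical order:
(P69, P70): P69 before P70 ✓
(P69, P71): P69 before P71 ✓
(P69, P72): P69 before P72 ✓
(P69, P73): P69 before P73 ✓
(P69, P74): P69 before P74 ✓
(P69, P75): P69 before P75 ✓
(P69, P77): P69 before P77 ✓
(P69, P78): P69 before P78 ✓
(P70, P71): P70 before P71 ✓
(P70, P73): P70 before P73 ✓
(P70, P74): P70 before P74 ✓
(P72, P71): P72 before P71 ✓
(P72, P73): P72 before P73 ✓
(P72, P74): P72 before P74 ✓
(P72, P77): P72 before P77 ✓
(P75, P71): P75 before P71 ✓
(P75, P73): P75 before P73 ✓
(P75, P74): P75 before P74 ✓
(P75, P77): P75 before P77 ✓
(P76, P71): P76 before P71 ✓
(P76, P73): P76 before P73 ✓
(P76, P74): P76 before P74 ✓
(P76, P77): P76 before P77 ✓
(P78, P71): P78 before P71 ✓
... plus 7 further pairs not listed.
Count: 31.

31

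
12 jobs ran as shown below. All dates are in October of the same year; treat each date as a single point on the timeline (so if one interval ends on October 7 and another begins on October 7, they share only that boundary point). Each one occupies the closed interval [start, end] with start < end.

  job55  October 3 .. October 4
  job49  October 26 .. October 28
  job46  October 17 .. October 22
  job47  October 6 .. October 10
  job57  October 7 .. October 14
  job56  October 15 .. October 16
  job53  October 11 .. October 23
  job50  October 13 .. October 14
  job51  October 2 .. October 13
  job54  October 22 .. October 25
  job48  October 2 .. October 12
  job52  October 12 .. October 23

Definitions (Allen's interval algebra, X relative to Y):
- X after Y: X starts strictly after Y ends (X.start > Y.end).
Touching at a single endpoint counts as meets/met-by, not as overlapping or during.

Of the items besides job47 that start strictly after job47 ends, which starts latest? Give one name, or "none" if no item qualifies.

Target job47 = [October 6, October 10].
job46 [October 17, October 22] → after → candidate.
job48 [October 2, October 12] → contains → excluded.
job49 [October 26, October 28] → after → candidate.
job50 [October 13, October 14] → after → candidate.
job51 [October 2, October 13] → contains → excluded.
job52 [October 12, October 23] → after → candidate.
job53 [October 11, October 23] → after → candidate.
job54 [October 22, October 25] → after → candidate.
job55 [October 3, October 4] → before → excluded.
job56 [October 15, October 16] → after → candidate.
job57 [October 7, October 14] → overlapped-by → excluded.
Among candidates, latest start is October 26 → job49.

job49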